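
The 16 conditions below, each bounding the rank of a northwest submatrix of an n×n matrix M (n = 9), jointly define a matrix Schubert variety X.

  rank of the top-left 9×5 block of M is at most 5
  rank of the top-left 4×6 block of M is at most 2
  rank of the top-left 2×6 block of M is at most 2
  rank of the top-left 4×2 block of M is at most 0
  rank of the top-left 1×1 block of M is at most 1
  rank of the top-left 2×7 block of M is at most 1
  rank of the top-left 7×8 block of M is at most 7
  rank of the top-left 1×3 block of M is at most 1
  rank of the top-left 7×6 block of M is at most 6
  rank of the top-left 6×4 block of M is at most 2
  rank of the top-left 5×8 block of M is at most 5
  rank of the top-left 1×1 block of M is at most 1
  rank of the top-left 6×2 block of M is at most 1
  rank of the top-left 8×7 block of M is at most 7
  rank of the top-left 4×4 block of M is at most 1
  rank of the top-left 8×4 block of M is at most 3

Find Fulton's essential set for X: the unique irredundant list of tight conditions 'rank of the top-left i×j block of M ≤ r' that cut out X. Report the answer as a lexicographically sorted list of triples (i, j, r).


Reconstructing r_w from the 16 given conditions:

  R[1]: 0, 0, 1, 1, 1, 1, 1, 1, 1
  R[2]: 0, 0, 1, 1, 1, 1, 1, 2, 2
  R[3]: 0, 0, 1, 1, 2, 2, 2, 3, 3
  R[4]: 0, 0, 1, 1, 2, 2, 3, 4, 4
  R[5]: 1, 1, 2, 2, 3, 3, 4, 5, 5
  R[6]: 1, 1, 2, 2, 3, 4, 5, 6, 6
  R[7]: 1, 2, 3, 3, 4, 5, 6, 7, 7
  R[8]: 1, 2, 3, 3, 4, 5, 6, 7, 8
  R[9]: 1, 2, 3, 4, 5, 6, 7, 8, 9

reading off 1-entries of Δ²R: w = (3, 8, 5, 7, 1, 6, 2, 9, 4).

ℓ(w)=18; the 7 essential cells (i,j,r):

[(2, 7, 1), (4, 2, 0), (4, 4, 1), (4, 6, 2), (6, 2, 1), (6, 4, 2), (8, 4, 3)]


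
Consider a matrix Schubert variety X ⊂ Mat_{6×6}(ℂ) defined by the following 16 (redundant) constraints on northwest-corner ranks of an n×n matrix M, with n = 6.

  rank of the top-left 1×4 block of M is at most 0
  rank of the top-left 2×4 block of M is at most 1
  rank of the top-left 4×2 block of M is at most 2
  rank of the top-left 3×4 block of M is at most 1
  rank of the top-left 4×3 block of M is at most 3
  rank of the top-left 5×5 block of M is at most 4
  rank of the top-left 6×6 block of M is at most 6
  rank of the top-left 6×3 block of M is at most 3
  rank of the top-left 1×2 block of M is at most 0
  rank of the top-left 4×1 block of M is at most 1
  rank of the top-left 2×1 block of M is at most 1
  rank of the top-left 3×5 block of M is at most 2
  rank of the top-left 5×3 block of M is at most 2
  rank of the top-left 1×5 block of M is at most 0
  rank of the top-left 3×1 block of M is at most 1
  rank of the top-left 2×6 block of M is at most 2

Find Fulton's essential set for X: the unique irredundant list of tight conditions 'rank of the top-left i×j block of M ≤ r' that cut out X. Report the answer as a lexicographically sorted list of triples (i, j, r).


Computing R[i][j] = min implied NW-rank bound (n=6, 16 conditions):

  R[1]: 0  0  0  0  0  1
  R[2]: 1  1  1  1  1  2
  R[3]: 1  1  1  1  2  3
  R[4]: 1  2  2  2  3  4
  R[5]: 1  2  2  3  4  5
  R[6]: 1  2  3  4  5  6

hence w(1..6) = (6, 1, 5, 2, 4, 3).

Fulton essential set (3 of the 9 Rothe cells):

[(1, 5, 0), (3, 4, 1), (5, 3, 2)]


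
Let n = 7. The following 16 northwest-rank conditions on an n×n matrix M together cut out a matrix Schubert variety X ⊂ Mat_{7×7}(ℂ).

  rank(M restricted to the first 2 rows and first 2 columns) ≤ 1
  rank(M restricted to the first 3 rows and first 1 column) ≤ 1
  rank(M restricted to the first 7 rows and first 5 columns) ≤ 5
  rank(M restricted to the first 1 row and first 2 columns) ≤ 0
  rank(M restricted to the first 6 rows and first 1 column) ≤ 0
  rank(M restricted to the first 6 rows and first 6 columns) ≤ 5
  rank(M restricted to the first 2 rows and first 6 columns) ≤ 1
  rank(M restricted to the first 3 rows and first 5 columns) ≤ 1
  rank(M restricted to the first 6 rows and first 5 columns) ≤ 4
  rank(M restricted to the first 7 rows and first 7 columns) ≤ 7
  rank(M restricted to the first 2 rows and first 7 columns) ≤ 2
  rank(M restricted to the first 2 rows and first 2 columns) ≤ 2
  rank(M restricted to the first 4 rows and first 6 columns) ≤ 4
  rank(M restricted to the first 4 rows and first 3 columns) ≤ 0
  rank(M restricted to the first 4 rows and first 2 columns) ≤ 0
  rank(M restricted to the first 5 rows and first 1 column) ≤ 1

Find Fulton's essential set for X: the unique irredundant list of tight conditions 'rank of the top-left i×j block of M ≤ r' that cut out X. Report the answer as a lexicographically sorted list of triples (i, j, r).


Reconstructing r_w from the 16 given conditions:

  i=1: 0, 0, 0, 1, 1, 1, 1
  i=2: 0, 0, 0, 1, 1, 1, 2
  i=3: 0, 0, 0, 1, 1, 2, 3
  i=4: 0, 0, 0, 1, 2, 3, 4
  i=5: 0, 1, 1, 2, 3, 4, 5
  i=6: 0, 1, 2, 3, 4, 5, 6
  i=7: 1, 2, 3, 4, 5, 6, 7

reading off 1-entries of Δ²R: w = (4, 7, 6, 5, 2, 3, 1).

Rothe diagram D(w) (17 cells), 4 SE-corners (essential conditions):

[(2, 6, 1), (3, 5, 1), (4, 3, 0), (6, 1, 0)]


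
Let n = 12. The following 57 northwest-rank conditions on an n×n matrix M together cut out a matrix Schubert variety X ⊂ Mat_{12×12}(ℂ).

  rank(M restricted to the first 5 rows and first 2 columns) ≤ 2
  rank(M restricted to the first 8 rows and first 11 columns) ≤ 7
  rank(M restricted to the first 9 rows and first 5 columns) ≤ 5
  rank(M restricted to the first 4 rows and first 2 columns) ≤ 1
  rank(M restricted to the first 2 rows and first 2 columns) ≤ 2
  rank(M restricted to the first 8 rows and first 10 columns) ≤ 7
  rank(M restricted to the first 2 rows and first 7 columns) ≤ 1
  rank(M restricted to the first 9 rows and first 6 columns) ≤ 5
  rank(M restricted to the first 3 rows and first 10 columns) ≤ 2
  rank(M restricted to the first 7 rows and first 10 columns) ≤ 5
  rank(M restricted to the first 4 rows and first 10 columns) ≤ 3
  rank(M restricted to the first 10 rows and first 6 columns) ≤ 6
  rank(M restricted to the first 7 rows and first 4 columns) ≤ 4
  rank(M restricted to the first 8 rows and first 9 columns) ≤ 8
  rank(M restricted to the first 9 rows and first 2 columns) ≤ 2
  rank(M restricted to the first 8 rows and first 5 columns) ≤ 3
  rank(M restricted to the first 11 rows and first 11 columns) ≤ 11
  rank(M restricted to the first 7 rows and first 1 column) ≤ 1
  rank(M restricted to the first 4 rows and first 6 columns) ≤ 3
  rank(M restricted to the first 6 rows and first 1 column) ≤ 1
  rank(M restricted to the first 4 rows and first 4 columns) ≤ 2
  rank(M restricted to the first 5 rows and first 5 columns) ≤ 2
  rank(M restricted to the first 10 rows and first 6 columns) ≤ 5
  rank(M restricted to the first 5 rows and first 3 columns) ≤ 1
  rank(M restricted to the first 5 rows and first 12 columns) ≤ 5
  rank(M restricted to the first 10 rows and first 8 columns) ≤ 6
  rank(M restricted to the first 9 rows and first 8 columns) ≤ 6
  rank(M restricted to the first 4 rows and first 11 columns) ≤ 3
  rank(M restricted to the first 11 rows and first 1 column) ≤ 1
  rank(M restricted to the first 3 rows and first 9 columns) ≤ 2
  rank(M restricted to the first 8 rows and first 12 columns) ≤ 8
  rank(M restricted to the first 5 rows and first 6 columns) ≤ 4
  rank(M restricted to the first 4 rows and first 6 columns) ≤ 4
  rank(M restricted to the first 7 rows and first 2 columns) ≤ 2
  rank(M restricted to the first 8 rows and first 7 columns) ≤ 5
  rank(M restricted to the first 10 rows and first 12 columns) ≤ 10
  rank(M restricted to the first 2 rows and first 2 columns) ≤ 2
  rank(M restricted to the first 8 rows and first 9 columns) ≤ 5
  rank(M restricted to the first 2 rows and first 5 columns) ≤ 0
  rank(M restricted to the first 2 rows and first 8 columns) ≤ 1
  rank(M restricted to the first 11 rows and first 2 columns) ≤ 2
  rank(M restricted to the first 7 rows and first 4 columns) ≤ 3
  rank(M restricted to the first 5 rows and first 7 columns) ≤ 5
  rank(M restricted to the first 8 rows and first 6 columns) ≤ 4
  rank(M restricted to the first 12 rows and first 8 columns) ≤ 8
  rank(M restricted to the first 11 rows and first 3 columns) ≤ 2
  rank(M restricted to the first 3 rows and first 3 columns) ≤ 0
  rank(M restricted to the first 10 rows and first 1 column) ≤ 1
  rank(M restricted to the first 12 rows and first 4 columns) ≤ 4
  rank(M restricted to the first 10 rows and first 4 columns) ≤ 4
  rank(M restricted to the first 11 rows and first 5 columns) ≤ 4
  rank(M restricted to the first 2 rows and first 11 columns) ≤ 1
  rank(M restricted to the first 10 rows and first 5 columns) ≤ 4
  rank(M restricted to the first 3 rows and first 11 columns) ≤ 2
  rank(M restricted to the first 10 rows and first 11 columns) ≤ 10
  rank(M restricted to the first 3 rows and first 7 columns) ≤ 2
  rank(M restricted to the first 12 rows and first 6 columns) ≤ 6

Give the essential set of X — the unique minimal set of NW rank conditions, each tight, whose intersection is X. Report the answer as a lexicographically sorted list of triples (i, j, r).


Computing R[i][j] = min implied NW-rank bound (n=12, 57 conditions):

  i=1: 0, 0, 0, 0, 0, 1, 1, 1, 1, 1, 1, 1
  i=2: 0, 0, 0, 0, 0, 1, 1, 1, 1, 1, 1, 2
  i=3: 0, 0, 0, 1, 1, 2, 2, 2, 2, 2, 2, 3
  i=4: 1, 1, 1, 2, 2, 3, 3, 3, 3, 3, 3, 4
  i=5: 1, 1, 1, 2, 2, 3, 4, 4, 4, 4, 4, 5
  i=6: 1, 2, 2, 3, 3, 4, 5, 5, 5, 5, 5, 6
  i=7: 1, 2, 2, 3, 3, 4, 5, 5, 5, 5, 6, 7
  i=8: 1, 2, 2, 3, 3, 4, 5, 5, 5, 6, 7, 8
  i=9: 1, 2, 2, 3, 4, 5, 6, 6, 6, 7, 8, 9
  i=10: 1, 2, 2, 3, 4, 5, 6, 6, 7, 8, 9, 10
  i=11: 1, 2, 2, 3, 4, 5, 6, 7, 8, 9, 10, 11
  i=12: 1, 2, 3, 4, 5, 6, 7, 8, 9, 10, 11, 12

hence w(1..12) = (6, 12, 4, 1, 7, 2, 11, 10, 5, 9, 8, 3).

10 SE-corners of the 34-cell Rothe diagram give Ess(w):

[(2, 5, 0), (2, 11, 1), (3, 3, 0), (5, 3, 1), (5, 5, 2), (7, 10, 5), (8, 5, 3), (8, 9, 5), (10, 8, 6), (11, 3, 2)]


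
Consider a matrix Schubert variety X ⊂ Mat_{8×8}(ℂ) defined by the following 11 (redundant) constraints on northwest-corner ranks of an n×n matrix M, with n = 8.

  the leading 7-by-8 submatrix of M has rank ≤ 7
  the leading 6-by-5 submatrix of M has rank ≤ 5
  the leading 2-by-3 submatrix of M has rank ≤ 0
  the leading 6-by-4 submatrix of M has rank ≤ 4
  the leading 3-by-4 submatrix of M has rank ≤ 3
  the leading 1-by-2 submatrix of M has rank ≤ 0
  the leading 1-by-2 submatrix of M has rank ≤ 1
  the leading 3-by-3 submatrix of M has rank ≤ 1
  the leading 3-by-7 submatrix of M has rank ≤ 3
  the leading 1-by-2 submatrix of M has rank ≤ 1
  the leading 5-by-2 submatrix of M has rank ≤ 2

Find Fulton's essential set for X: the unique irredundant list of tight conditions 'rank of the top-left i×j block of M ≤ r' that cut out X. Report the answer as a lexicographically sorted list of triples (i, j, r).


Computing R[i][j] = min implied NW-rank bound (n=8, 11 conditions):

  row 1: 0 0 0 1 1 1 1 1
  row 2: 0 0 0 1 2 2 2 2
  row 3: 1 1 1 2 3 3 3 3
  row 4: 1 2 2 3 4 4 4 4
  row 5: 1 2 3 4 5 5 5 5
  row 6: 1 2 3 4 5 6 6 6
  row 7: 1 2 3 4 5 6 7 7
  row 8: 1 2 3 4 5 6 7 8

reading off 1-entries of Δ²R: w = (4, 5, 1, 2, 3, 6, 7, 8).

|D(w)|=6, |Ess(w)|=1:

[(2, 3, 0)]


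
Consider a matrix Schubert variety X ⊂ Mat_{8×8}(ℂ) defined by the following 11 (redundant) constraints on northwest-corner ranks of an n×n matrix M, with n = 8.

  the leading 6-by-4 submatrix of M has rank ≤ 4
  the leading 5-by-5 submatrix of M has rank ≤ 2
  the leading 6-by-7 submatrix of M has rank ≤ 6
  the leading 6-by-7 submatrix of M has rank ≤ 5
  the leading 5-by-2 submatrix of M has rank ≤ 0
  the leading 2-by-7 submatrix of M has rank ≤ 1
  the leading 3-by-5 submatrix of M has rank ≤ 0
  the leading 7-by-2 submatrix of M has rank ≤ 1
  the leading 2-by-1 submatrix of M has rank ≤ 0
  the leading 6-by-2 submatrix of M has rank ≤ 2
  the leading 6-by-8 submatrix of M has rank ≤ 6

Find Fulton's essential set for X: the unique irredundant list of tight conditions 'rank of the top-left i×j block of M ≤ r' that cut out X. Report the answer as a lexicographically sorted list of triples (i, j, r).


Reconstructing r_w from the 11 given conditions:

  row 1: 0, 0, 0, 0, 0, 1, 1, 1
  row 2: 0, 0, 0, 0, 0, 1, 1, 2
  row 3: 0, 0, 0, 0, 0, 1, 2, 3
  row 4: 0, 0, 1, 1, 1, 2, 3, 4
  row 5: 0, 0, 1, 2, 2, 3, 4, 5
  row 6: 1, 1, 2, 3, 3, 4, 5, 6
  row 7: 1, 1, 2, 3, 4, 5, 6, 7
  row 8: 1, 2, 3, 4, 5, 6, 7, 8

reading off 1-entries of Δ²R: w = (6, 8, 7, 3, 4, 1, 5, 2).

ℓ(w)=21; the 4 essential cells (i,j,r):

[(2, 7, 1), (3, 5, 0), (5, 2, 0), (7, 2, 1)]


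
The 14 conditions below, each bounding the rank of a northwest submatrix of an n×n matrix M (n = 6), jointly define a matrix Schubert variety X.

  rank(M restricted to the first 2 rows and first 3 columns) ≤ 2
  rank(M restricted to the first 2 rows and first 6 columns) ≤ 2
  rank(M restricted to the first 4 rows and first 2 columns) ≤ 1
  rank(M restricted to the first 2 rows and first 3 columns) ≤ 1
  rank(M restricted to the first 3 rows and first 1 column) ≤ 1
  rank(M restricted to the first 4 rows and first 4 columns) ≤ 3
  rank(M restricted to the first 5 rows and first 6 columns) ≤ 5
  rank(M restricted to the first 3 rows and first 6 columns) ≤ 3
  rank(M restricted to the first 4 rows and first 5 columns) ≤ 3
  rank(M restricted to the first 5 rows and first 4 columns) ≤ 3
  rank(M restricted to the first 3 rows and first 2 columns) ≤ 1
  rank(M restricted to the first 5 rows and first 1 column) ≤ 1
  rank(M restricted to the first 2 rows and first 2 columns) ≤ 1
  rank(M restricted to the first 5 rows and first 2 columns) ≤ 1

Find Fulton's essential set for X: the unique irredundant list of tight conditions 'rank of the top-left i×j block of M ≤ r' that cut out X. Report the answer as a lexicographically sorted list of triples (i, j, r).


Reconstructing r_w from the 14 given conditions:

  1 1 1 1 1 1
  1 1 1 2 2 2
  1 1 2 3 3 3
  1 1 2 3 3 4
  1 1 2 3 4 5
  1 2 3 4 5 6

giving w = (1, 4, 3, 6, 5, 2) via Δ²R.

|D(w)|=6, |Ess(w)|=3:

[(2, 3, 1), (4, 5, 3), (5, 2, 1)]


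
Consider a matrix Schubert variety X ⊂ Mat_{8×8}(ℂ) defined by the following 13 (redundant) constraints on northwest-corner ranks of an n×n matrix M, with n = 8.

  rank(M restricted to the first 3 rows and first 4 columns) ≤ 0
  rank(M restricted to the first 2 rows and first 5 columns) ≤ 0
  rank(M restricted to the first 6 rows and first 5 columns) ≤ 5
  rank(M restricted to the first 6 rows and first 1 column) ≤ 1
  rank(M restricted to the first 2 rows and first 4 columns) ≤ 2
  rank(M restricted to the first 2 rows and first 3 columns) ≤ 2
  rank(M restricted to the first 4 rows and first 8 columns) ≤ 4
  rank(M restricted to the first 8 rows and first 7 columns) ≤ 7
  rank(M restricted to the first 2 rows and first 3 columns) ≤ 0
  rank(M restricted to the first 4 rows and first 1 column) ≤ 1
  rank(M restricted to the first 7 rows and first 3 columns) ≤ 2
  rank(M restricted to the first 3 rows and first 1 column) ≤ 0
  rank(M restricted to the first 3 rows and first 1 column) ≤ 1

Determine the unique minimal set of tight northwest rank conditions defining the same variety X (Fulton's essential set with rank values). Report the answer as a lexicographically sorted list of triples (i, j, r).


Rank table r_w(8×8) implied by the 13 constraints:

  row 1: 0  0  0  0  0  1  1  1
  row 2: 0  0  0  0  0  1  2  2
  row 3: 0  0  0  0  1  2  3  3
  row 4: 1  1  1  1  2  3  4  4
  row 5: 1  2  2  2  3  4  5  5
  row 6: 1  2  2  3  4  5  6  6
  row 7: 1  2  2  3  4  5  6  7
  row 8: 1  2  3  4  5  6  7  8

giving w = (6, 7, 5, 1, 2, 4, 8, 3) via Δ²R.

Fulton essential set (3 of the 16 Rothe cells):

[(2, 5, 0), (3, 4, 0), (7, 3, 2)]


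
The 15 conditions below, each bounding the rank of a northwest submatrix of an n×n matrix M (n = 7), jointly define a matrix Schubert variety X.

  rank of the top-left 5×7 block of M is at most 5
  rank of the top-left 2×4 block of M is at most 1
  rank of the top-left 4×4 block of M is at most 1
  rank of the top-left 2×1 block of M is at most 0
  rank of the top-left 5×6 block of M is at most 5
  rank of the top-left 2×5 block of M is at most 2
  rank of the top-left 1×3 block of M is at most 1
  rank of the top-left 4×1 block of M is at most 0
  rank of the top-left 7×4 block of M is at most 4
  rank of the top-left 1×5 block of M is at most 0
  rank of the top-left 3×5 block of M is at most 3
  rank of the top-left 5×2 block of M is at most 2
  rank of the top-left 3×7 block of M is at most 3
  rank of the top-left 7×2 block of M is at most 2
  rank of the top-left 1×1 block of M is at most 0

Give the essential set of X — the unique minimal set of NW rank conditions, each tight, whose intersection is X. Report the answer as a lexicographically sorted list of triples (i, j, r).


Recovering R(i,j) via the rank-extension bound from the 15 conditions:

  row 1: 0 | 0 | 0 | 0 | 0 | 1 | 1
  row 2: 0 | 1 | 1 | 1 | 1 | 2 | 2
  row 3: 0 | 1 | 1 | 1 | 2 | 3 | 3
  row 4: 0 | 1 | 1 | 1 | 2 | 3 | 4
  row 5: 1 | 2 | 2 | 2 | 3 | 4 | 5
  row 6: 1 | 2 | 3 | 3 | 4 | 5 | 6
  row 7: 1 | 2 | 3 | 4 | 5 | 6 | 7

second differences of R give the permutation w = (6, 2, 5, 7, 1, 3, 4).

|D(w)|=12, |Ess(w)|=3:

[(1, 5, 0), (4, 1, 0), (4, 4, 1)]


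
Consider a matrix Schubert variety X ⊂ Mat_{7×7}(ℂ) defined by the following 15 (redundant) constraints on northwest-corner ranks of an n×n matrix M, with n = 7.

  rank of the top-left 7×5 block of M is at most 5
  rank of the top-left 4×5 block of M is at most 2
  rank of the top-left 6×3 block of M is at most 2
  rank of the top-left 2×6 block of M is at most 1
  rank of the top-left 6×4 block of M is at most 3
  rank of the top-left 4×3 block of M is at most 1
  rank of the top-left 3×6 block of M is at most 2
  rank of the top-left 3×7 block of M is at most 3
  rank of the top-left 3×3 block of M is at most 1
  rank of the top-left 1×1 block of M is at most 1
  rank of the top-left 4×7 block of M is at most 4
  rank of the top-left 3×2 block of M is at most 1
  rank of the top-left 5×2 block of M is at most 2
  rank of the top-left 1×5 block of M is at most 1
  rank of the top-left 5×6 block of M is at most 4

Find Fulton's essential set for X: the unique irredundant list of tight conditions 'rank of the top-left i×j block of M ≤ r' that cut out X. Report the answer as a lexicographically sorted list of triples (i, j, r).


Rank table r_w(7×7) implied by the 15 constraints:

  row 1: 1 | 1 | 1 | 1 | 1 | 1 | 1
  row 2: 1 | 1 | 1 | 1 | 1 | 1 | 2
  row 3: 1 | 1 | 1 | 2 | 2 | 2 | 3
  row 4: 1 | 1 | 1 | 2 | 2 | 3 | 4
  row 5: 1 | 2 | 2 | 3 | 3 | 4 | 5
  row 6: 1 | 2 | 2 | 3 | 4 | 5 | 6
  row 7: 1 | 2 | 3 | 4 | 5 | 6 | 7

reading off 1-entries of Δ²R: w = (1, 7, 4, 6, 2, 5, 3).

4 SE-corners of the 11-cell Rothe diagram give Ess(w):

[(2, 6, 1), (4, 3, 1), (4, 5, 2), (6, 3, 2)]


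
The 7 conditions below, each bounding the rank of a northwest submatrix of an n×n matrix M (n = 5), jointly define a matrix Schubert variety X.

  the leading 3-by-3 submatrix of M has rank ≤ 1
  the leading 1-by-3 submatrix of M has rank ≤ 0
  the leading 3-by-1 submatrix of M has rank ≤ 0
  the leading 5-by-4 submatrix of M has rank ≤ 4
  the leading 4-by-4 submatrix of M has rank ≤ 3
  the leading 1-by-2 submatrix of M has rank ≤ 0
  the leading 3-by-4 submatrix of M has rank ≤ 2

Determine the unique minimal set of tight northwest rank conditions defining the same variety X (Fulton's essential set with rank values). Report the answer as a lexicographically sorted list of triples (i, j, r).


Computing R[i][j] = min implied NW-rank bound (n=5, 7 conditions):

  i=1: 0  0  0  1  1
  i=2: 0  1  1  2  2
  i=3: 0  1  1  2  3
  i=4: 1  2  2  3  4
  i=5: 1  2  3  4  5

hence w(1..5) = (4, 2, 5, 1, 3).

3 SE-corners of the 6-cell Rothe diagram give Ess(w):

[(1, 3, 0), (3, 1, 0), (3, 3, 1)]


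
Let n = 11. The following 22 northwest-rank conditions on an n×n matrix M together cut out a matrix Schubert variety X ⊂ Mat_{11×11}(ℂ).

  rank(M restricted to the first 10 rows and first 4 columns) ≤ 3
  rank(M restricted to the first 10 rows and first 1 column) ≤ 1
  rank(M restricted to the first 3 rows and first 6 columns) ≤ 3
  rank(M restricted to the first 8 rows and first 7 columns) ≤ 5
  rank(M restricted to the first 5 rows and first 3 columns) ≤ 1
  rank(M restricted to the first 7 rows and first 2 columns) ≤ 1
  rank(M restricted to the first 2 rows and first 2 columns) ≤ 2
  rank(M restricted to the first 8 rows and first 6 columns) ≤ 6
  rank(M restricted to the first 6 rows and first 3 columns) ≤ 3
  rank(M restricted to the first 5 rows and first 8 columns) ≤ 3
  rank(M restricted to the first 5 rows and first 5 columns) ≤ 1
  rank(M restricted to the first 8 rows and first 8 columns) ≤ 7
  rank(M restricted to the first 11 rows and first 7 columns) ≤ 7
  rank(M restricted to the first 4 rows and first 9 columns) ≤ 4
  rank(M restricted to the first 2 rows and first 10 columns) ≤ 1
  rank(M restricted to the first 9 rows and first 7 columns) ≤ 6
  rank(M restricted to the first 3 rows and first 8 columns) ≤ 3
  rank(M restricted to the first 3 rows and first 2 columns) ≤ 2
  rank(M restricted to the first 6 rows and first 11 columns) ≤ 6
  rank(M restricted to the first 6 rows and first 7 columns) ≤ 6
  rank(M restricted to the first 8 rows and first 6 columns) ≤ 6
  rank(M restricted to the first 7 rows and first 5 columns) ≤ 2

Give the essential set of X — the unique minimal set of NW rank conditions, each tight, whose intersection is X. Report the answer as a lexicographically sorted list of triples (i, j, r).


Reconstructing r_w from the 22 given conditions:

  row 1: 1, 1, 1, 1, 1, 1, 1, 1, 1, 1, 1
  row 2: 1, 1, 1, 1, 1, 1, 1, 1, 1, 1, 2
  row 3: 1, 1, 1, 1, 1, 2, 2, 2, 2, 2, 3
  row 4: 1, 1, 1, 1, 1, 2, 3, 3, 3, 3, 4
  row 5: 1, 1, 1, 1, 1, 2, 3, 3, 4, 4, 5
  row 6: 1, 1, 2, 2, 2, 3, 4, 4, 5, 5, 6
  row 7: 1, 1, 2, 2, 2, 3, 4, 5, 6, 6, 7
  row 8: 1, 2, 3, 3, 3, 4, 5, 6, 7, 7, 8
  row 9: 1, 2, 3, 3, 4, 5, 6, 7, 8, 8, 9
  row 10: 1, 2, 3, 3, 4, 5, 6, 7, 8, 9, 10
  row 11: 1, 2, 3, 4, 5, 6, 7, 8, 9, 10, 11

second differences of R give the permutation w = (1, 11, 6, 7, 9, 3, 8, 2, 5, 10, 4).

Fulton essential set (6 of the 28 Rothe cells):

[(2, 10, 1), (5, 5, 1), (5, 8, 3), (7, 2, 1), (7, 5, 2), (10, 4, 3)]


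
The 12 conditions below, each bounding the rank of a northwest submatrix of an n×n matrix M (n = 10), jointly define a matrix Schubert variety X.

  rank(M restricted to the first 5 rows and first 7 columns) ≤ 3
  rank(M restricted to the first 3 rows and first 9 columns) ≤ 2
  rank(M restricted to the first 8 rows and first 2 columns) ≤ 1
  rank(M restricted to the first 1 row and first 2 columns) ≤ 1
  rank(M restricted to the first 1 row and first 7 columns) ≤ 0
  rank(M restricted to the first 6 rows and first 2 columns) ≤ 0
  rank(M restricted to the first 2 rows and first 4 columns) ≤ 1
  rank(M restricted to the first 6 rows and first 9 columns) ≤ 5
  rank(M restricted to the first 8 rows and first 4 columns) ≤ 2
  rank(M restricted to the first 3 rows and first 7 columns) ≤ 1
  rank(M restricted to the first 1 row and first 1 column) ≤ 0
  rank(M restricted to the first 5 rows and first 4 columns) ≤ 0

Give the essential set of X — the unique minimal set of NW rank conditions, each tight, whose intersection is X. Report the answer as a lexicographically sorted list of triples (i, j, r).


Reconstructing r_w from the 12 given conditions:

  row 1: 0, 0, 0, 0, 0, 0, 0, 1, 1, 1
  row 2: 0, 0, 0, 0, 1, 1, 1, 2, 2, 2
  row 3: 0, 0, 0, 0, 1, 1, 1, 2, 2, 3
  row 4: 0, 0, 0, 0, 1, 2, 2, 3, 3, 4
  row 5: 0, 0, 0, 0, 1, 2, 3, 4, 4, 5
  row 6: 0, 0, 1, 1, 2, 3, 4, 5, 5, 6
  row 7: 1, 1, 2, 2, 3, 4, 5, 6, 6, 7
  row 8: 1, 1, 2, 2, 3, 4, 5, 6, 7, 8
  row 9: 1, 2, 3, 3, 4, 5, 6, 7, 8, 9
  row 10: 1, 2, 3, 4, 5, 6, 7, 8, 9, 10

reading off 1-entries of Δ²R: w = (8, 5, 10, 6, 7, 3, 1, 9, 2, 4).

|D(w)|=30, |Ess(w)|=7:

[(1, 7, 0), (3, 7, 1), (3, 9, 2), (5, 4, 0), (6, 2, 0), (8, 2, 1), (8, 4, 2)]


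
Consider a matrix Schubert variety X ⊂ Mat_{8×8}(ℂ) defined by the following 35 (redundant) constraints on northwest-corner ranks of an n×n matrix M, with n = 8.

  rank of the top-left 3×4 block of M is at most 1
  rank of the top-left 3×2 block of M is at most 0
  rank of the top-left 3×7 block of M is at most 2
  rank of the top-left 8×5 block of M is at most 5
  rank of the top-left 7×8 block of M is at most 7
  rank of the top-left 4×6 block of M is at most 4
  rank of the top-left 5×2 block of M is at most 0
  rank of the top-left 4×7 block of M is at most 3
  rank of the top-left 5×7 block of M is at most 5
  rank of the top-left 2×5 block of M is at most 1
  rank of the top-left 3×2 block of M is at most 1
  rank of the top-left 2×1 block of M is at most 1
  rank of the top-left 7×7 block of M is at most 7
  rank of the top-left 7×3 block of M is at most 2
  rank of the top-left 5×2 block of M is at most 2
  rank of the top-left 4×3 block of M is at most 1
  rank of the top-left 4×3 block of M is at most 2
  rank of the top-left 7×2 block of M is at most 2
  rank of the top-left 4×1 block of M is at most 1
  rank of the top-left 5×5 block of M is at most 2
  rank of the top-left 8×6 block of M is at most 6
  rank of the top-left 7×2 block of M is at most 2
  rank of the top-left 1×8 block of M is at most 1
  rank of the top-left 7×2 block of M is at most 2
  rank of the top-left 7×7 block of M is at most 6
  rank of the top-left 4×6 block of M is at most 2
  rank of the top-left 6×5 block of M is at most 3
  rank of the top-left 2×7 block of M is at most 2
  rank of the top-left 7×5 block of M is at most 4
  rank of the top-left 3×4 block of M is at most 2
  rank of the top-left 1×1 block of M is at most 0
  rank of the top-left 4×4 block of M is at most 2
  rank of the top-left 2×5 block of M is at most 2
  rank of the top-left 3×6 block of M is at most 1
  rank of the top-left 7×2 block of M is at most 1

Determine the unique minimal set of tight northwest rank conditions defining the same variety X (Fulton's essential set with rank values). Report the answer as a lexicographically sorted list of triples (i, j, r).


Rank table r_w(8×8) implied by the 35 constraints:

  i=1: 0 | 0 | 1 | 1 | 1 | 1 | 1 | 1
  i=2: 0 | 0 | 1 | 1 | 1 | 1 | 2 | 2
  i=3: 0 | 0 | 1 | 1 | 1 | 1 | 2 | 3
  i=4: 0 | 0 | 1 | 2 | 2 | 2 | 3 | 4
  i=5: 0 | 0 | 1 | 2 | 2 | 3 | 4 | 5
  i=6: 1 | 1 | 2 | 3 | 3 | 4 | 5 | 6
  i=7: 1 | 1 | 2 | 3 | 4 | 5 | 6 | 7
  i=8: 1 | 2 | 3 | 4 | 5 | 6 | 7 | 8

the unique w with this rank table is (3, 7, 8, 4, 6, 1, 5, 2).

Fulton essential set (4 of the 18 Rothe cells):

[(3, 6, 1), (5, 2, 0), (5, 5, 2), (7, 2, 1)]


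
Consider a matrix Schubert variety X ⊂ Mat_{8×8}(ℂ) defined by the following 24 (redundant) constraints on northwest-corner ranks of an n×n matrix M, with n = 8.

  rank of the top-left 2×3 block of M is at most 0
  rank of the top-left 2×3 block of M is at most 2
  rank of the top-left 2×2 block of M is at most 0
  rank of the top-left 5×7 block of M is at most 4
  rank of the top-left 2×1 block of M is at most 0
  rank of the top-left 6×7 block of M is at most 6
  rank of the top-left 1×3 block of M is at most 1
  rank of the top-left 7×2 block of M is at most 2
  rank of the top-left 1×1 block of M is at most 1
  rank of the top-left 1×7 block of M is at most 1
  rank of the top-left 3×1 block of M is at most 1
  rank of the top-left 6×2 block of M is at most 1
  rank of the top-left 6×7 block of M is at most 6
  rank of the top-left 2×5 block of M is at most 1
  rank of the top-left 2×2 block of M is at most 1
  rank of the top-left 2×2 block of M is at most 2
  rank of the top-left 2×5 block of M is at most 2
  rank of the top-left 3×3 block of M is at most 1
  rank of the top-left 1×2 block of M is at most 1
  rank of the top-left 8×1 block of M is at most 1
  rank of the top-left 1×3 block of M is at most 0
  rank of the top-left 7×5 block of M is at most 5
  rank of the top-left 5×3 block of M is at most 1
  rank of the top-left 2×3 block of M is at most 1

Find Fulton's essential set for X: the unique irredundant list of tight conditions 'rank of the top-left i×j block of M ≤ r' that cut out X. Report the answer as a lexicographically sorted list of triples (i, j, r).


The tightest implied rank at each (i,j), from the 24 conditions:

  R[1]: 0 | 0 | 0 | 1 | 1 | 1 | 1 | 1
  R[2]: 0 | 0 | 0 | 1 | 1 | 2 | 2 | 2
  R[3]: 1 | 1 | 1 | 2 | 2 | 3 | 3 | 3
  R[4]: 1 | 1 | 1 | 2 | 3 | 4 | 4 | 4
  R[5]: 1 | 1 | 1 | 2 | 3 | 4 | 4 | 5
  R[6]: 1 | 1 | 2 | 3 | 4 | 5 | 5 | 6
  R[7]: 1 | 2 | 3 | 4 | 5 | 6 | 6 | 7
  R[8]: 1 | 2 | 3 | 4 | 5 | 6 | 7 | 8

reading off 1-entries of Δ²R: w = (4, 6, 1, 5, 8, 3, 2, 7).

D(w) has 13 cells with 5 SE-corners; essential set:

[(2, 3, 0), (2, 5, 1), (5, 3, 1), (5, 7, 4), (6, 2, 1)]


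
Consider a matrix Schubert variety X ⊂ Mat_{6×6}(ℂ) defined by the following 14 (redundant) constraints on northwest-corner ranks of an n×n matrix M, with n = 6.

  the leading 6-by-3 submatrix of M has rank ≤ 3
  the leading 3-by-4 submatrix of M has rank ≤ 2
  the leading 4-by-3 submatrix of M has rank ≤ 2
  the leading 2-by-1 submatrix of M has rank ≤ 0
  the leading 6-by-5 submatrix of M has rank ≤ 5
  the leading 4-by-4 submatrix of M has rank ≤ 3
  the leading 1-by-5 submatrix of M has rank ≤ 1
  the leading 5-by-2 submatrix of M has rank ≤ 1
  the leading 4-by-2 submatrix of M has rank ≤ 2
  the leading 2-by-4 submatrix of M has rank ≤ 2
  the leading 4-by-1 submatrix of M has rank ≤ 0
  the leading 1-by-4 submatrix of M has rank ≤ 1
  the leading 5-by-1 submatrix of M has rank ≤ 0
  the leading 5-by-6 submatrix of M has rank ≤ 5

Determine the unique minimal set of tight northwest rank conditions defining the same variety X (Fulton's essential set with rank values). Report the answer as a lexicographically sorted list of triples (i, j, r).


Reconstructing r_w from the 14 given conditions:

  R[1]: 0, 1, 1, 1, 1, 1
  R[2]: 0, 1, 2, 2, 2, 2
  R[3]: 0, 1, 2, 2, 3, 3
  R[4]: 0, 1, 2, 3, 4, 4
  R[5]: 0, 1, 2, 3, 4, 5
  R[6]: 1, 2, 3, 4, 5, 6

the unique w with this rank table is (2, 3, 5, 4, 6, 1).

|D(w)|=6, |Ess(w)|=2:

[(3, 4, 2), (5, 1, 0)]


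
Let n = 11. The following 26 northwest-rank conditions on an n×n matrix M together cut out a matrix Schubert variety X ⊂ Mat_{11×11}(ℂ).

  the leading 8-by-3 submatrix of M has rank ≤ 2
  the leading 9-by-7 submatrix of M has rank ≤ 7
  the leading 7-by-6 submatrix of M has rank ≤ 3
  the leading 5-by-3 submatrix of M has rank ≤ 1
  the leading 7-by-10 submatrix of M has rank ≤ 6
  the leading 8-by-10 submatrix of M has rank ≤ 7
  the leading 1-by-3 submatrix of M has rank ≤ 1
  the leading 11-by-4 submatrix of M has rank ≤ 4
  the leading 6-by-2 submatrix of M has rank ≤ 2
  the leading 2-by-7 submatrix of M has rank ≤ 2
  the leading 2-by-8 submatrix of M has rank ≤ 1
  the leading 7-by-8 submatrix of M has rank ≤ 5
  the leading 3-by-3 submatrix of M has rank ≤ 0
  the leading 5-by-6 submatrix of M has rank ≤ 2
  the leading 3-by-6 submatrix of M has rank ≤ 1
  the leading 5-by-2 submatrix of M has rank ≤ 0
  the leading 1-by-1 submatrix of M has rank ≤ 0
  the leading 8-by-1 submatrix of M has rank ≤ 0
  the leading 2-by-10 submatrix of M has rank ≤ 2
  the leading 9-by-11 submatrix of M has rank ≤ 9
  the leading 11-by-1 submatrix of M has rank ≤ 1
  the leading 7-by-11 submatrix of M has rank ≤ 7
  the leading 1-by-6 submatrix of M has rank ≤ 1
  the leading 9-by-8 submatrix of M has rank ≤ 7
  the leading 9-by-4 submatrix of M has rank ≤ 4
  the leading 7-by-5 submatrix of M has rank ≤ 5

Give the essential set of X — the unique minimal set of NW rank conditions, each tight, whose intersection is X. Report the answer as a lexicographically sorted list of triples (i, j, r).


Rank table r_w(11×11) implied by the 26 constraints:

  i=1: 0 0 0 1 1 1 1 1 1 1 1
  i=2: 0 0 0 1 1 1 1 1 2 2 2
  i=3: 0 0 0 1 1 1 2 2 3 3 3
  i=4: 0 0 1 2 2 2 3 3 4 4 4
  i=5: 0 0 1 2 2 2 3 4 5 5 5
  i=6: 0 1 2 3 3 3 4 5 6 6 6
  i=7: 0 1 2 3 3 3 4 5 6 6 7
  i=8: 0 1 2 3 4 4 5 6 7 7 8
  i=9: 1 2 3 4 5 5 6 7 8 8 9
  i=10: 1 2 3 4 5 6 7 8 9 9 10
  i=11: 1 2 3 4 5 6 7 8 9 10 11

second differences of R give the permutation w = (4, 9, 7, 3, 8, 2, 11, 5, 1, 6, 10).

Rothe diagram D(w) (27 cells), 8 SE-corners (essential conditions):

[(2, 8, 1), (3, 3, 0), (3, 6, 1), (5, 2, 0), (5, 6, 2), (7, 6, 3), (7, 10, 6), (8, 1, 0)]


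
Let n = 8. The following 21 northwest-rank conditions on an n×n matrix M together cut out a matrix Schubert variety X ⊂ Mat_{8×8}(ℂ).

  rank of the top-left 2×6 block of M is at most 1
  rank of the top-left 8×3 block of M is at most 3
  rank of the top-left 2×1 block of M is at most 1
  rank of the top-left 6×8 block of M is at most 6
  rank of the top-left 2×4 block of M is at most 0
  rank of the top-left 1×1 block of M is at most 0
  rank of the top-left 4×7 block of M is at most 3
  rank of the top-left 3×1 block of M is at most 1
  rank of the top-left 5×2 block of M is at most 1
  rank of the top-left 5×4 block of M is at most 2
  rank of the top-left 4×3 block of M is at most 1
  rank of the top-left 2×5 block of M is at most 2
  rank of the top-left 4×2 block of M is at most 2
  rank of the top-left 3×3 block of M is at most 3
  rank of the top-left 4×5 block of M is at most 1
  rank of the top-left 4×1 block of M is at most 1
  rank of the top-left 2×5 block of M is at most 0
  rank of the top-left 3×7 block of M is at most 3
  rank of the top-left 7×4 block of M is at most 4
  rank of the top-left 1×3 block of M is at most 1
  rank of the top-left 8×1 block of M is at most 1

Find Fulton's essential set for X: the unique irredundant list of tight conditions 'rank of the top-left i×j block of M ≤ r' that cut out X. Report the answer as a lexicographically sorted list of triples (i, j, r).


Reconstructing r_w from the 21 given conditions:

  i=1: 0 | 0 | 0 | 0 | 0 | 1 | 1 | 1
  i=2: 0 | 0 | 0 | 0 | 0 | 1 | 2 | 2
  i=3: 1 | 1 | 1 | 1 | 1 | 2 | 3 | 3
  i=4: 1 | 1 | 1 | 1 | 1 | 2 | 3 | 4
  i=5: 1 | 1 | 2 | 2 | 2 | 3 | 4 | 5
  i=6: 1 | 2 | 3 | 3 | 3 | 4 | 5 | 6
  i=7: 1 | 2 | 3 | 4 | 4 | 5 | 6 | 7
  i=8: 1 | 2 | 3 | 4 | 5 | 6 | 7 | 8

so w = (6, 7, 1, 8, 3, 2, 4, 5).

|D(w)|=15, |Ess(w)|=3:

[(2, 5, 0), (4, 5, 1), (5, 2, 1)]


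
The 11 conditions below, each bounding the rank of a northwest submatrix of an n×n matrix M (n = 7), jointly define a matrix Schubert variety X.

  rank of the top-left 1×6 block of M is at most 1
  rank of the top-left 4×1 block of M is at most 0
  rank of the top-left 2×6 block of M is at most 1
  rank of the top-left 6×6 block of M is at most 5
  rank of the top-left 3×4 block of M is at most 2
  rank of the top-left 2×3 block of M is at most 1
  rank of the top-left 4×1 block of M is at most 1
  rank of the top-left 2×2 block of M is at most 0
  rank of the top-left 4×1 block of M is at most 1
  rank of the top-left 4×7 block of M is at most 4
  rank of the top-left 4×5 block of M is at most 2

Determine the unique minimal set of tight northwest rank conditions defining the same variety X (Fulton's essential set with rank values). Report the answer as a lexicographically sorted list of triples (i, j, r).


Computing R[i][j] = min implied NW-rank bound (n=7, 11 conditions):

  i=1: 0, 0, 1, 1, 1, 1, 1
  i=2: 0, 0, 1, 1, 1, 1, 2
  i=3: 0, 1, 2, 2, 2, 2, 3
  i=4: 0, 1, 2, 2, 2, 3, 4
  i=5: 1, 2, 3, 3, 3, 4, 5
  i=6: 1, 2, 3, 4, 4, 5, 6
  i=7: 1, 2, 3, 4, 5, 6, 7

reading off 1-entries of Δ²R: w = (3, 7, 2, 6, 1, 4, 5).

ℓ(w)=11; the 4 essential cells (i,j,r):

[(2, 2, 0), (2, 6, 1), (4, 1, 0), (4, 5, 2)]


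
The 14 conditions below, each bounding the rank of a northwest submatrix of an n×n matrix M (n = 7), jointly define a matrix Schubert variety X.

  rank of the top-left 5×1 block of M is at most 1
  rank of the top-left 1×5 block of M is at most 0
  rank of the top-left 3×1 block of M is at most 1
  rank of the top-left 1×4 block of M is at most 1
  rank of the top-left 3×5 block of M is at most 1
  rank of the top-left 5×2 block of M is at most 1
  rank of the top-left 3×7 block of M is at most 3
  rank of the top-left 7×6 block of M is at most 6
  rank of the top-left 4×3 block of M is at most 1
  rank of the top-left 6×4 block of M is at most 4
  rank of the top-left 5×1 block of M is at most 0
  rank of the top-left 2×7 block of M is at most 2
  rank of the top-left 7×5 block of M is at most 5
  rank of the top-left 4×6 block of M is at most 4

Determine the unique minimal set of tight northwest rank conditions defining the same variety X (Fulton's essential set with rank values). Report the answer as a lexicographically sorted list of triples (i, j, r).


Computing R[i][j] = min implied NW-rank bound (n=7, 14 conditions):

  row 1: 0 0 0 0 0 1 1
  row 2: 0 1 1 1 1 2 2
  row 3: 0 1 1 1 1 2 3
  row 4: 0 1 1 2 2 3 4
  row 5: 0 1 2 3 3 4 5
  row 6: 1 2 3 4 4 5 6
  row 7: 1 2 3 4 5 6 7

second differences of R give the permutation w = (6, 2, 7, 4, 3, 1, 5).

Fulton essential set (4 of the 13 Rothe cells):

[(1, 5, 0), (3, 5, 1), (4, 3, 1), (5, 1, 0)]


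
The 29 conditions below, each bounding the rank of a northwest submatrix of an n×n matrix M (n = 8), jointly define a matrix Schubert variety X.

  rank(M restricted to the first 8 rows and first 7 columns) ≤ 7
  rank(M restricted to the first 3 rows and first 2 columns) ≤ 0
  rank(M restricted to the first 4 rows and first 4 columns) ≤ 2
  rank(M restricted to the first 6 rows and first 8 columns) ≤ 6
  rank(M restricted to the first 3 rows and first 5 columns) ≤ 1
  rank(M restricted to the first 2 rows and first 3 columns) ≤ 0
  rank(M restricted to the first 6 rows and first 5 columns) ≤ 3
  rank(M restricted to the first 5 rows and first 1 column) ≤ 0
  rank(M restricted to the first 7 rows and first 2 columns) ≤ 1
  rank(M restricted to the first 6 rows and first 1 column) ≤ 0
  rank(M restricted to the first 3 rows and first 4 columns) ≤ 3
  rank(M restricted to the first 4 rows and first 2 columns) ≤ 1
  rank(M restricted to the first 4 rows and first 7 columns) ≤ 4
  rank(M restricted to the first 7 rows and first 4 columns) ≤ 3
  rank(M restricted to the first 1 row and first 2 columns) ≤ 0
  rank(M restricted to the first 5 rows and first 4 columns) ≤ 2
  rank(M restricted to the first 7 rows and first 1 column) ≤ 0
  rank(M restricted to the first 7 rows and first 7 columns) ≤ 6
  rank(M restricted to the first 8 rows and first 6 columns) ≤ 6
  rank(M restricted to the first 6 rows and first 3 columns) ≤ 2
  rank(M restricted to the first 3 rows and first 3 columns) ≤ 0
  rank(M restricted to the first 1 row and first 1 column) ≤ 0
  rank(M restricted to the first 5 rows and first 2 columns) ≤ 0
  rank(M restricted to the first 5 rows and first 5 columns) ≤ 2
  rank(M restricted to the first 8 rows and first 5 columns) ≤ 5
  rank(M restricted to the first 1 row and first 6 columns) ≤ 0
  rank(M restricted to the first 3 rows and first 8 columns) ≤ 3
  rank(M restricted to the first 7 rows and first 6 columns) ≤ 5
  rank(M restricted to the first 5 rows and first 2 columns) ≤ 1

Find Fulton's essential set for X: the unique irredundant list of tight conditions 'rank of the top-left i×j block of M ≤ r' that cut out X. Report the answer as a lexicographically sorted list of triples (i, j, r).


Reconstructing r_w from the 29 given conditions:

  R[1]: 0  0  0  0  0  0  1  1
  R[2]: 0  0  0  1  1  1  2  2
  R[3]: 0  0  0  1  1  2  3  3
  R[4]: 0  0  1  2  2  3  4  4
  R[5]: 0  0  1  2  2  3  4  5
  R[6]: 0  1  2  3  3  4  5  6
  R[7]: 0  1  2  3  4  5  6  7
  R[8]: 1  2  3  4  5  6  7  8

second differences of R give the permutation w = (7, 4, 6, 3, 8, 2, 5, 1).

6 SE-corners of the 20-cell Rothe diagram give Ess(w):

[(1, 6, 0), (3, 3, 0), (3, 5, 1), (5, 2, 0), (5, 5, 2), (7, 1, 0)]
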